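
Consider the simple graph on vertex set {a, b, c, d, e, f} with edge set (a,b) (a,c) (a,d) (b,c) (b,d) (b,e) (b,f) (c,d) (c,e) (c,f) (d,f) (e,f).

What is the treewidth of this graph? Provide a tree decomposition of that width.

Every bag has size at most 4, so the width is 4 − 1 = 3 and tw(G) ≤ 3. Conversely, {b, c, d, f} is a clique of size 4, and the vertices of any clique must share a bag in every tree decomposition; so some bag has ≥ 4 vertices and tw(G) ≥ 3. Hence tw(G) = 3 exactly.

Treewidth 3.
One optimal decomposition is:
Bags: B1 = {b, c, d, f}  B2 = {b, c, e, f}  B3 = {a, b, c, d}
Tree: B1–B2, B1–B3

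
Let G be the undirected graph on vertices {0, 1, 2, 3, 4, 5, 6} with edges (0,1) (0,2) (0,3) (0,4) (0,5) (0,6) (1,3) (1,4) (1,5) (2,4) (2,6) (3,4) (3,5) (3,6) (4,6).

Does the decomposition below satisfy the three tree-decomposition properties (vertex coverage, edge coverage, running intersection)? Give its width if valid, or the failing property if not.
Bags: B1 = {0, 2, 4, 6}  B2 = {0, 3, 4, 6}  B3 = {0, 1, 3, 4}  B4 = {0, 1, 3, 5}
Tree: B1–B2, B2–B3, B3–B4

Yes; width 3.

Every vertex of G appears in some bag (union = {0, 1, 2, 3, 4, 5, 6}); every edge is covered by a bag; and for each vertex v the set of bags containing v is connected in the bag tree. The decomposition is therefore valid. The largest bag has 4 vertices, so the width is 3.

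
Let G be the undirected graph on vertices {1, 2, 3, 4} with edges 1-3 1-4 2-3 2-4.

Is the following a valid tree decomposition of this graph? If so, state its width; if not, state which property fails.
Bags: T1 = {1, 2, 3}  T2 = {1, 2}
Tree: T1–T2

No — vertex 4 appears in no bag.

A tree decomposition must satisfy three properties: every vertex lies in some bag; for every edge, both endpoints lie together in some bag; and for every vertex, the bags containing it form a connected subtree. Here vertex 4 appears in no bag, so the decomposition is invalid.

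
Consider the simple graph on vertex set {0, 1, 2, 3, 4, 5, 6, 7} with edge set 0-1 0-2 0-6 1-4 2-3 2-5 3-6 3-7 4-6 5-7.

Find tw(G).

A width-2 tree decomposition is:
Bags: B1 = {1, 4, 6}  B2 = {0, 1, 6}  B3 = {0, 3, 6}  B4 = {0, 2, 3}  B5 = {2, 3, 7}  B6 = {2, 5, 7}
Tree: B1–B2, B2–B3, B3–B4, B4–B5, B5–B6
Every bag has size at most 3, so the width is 3 − 1 = 2 and tw(G) ≤ 2. For the lower bound, G contains the cycle 4–1–0–6–4, so G is not a forest; only forests have treewidth ≤ 1, hence tw(G) ≥ 2. The upper and lower bounds meet at 2, so that is the treewidth.

2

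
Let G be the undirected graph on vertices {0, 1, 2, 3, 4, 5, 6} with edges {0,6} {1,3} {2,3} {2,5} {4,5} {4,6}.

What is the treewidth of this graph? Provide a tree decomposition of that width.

Each bag holds 2 vertices, so the decomposition has width 1, which upper-bounds the treewidth. Since G has at least one edge (e.g. 0–6), it is not an edgeless graph, so tw(G) ≥ 1. Combining the bounds, tw(G) = 1.

Treewidth 1.
One optimal decomposition is:
Bags: B1 = {0, 6}  B2 = {4, 6}  B3 = {4, 5}  B4 = {2, 5}  B5 = {2, 3}  B6 = {1, 3}
Tree: B1–B2, B2–B3, B3–B4, B4–B5, B5–B6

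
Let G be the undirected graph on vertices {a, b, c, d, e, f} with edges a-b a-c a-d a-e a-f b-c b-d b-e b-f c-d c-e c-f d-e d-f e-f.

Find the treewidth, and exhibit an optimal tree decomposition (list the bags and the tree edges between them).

A single bag containing all 6 vertices is trivially a valid decomposition of width 5. On the other hand G contains the 6-clique {a, b, c, d, e, f}. A clique must lie in a single bag of any decomposition, so no decomposition can have width below 5. Hence tw(G) = 5 exactly.

Treewidth 5.
One such decomposition:
Bags: B1 = {a, b, c, d, e, f}
Tree: (single bag)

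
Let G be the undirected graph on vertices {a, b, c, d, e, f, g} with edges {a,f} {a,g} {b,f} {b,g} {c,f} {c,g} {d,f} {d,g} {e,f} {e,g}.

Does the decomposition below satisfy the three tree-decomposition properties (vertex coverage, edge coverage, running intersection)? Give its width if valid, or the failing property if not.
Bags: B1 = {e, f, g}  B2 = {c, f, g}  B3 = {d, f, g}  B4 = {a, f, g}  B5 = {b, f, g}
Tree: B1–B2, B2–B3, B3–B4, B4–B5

Yes; width 2.

Every vertex of G appears in some bag (union = {a, b, c, d, e, f, g}); every edge is covered by a bag; and for each vertex v the set of bags containing v is connected in the bag tree. The decomposition is therefore valid. The largest bag has 3 vertices, so the width is 2.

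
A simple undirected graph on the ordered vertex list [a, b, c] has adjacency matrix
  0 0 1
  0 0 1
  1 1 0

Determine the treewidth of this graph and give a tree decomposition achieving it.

Each bag holds 2 vertices, so the decomposition has width 1, which upper-bounds the treewidth. Any graph with an edge has treewidth ≥ 1, and G has the edge b–c. The upper and lower bounds meet at 1, so that is the treewidth.

Treewidth 1.
Bags: B1 = {b, c}  B2 = {a, c}
Tree: B1–B2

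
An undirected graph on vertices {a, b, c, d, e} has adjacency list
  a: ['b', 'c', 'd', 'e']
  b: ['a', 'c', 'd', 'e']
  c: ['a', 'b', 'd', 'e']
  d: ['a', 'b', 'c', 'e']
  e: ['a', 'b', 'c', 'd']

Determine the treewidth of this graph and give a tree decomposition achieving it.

Treewidth 4.
One optimal decomposition is:
Bags: B1 = {a, b, c, d, e}
Tree: (single bag)

With just one bag of size 5, the width is 5 − 1 = 4, so tw(G) ≤ 4. On the other hand G contains the 5-clique {a, b, c, d, e}. A clique must lie in a single bag of any decomposition, so no decomposition can have width below 4. Combining the bounds, tw(G) = 4.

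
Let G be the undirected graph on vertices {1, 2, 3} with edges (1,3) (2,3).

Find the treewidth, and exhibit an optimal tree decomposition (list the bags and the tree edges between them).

Treewidth 1.
One such decomposition:
Bags: B1 = {2, 3}  B2 = {1, 3}
Tree: B1–B2

The largest bag has 2 vertices, giving width 1; this decomposition certifies tw(G) ≤ 1. Since G has at least one edge (e.g. 3–2), it is not an edgeless graph, so tw(G) ≥ 1. Hence tw(G) = 1 exactly.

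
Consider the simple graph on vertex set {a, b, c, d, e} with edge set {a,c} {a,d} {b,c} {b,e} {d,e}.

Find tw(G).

2

A width-2 tree decomposition is:
Bags: B1 = {a, d, e}  B2 = {a, c, e}  B3 = {b, c, e}
Tree: B1–B2, B2–B3
Each bag holds 3 vertices, so the decomposition has width 2, which upper-bounds the treewidth. Since e–d–a–c–b–e is a cycle in G, G is not acyclic. Forests are exactly the graphs of treewidth ≤ 1, so tw(G) ≥ 2. Hence tw(G) = 2 exactly.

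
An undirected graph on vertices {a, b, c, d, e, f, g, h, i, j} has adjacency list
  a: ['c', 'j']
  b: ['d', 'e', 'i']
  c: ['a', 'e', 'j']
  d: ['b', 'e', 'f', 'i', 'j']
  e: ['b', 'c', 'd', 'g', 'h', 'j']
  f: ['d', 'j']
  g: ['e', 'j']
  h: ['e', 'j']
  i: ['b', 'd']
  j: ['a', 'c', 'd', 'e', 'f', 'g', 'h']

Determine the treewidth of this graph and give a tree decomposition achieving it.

Treewidth 2.
One optimal decomposition is:
Bags: B1 = {d, e, j}  B2 = {b, d, e}  B3 = {d, f, j}  B4 = {c, e, j}  B5 = {e, h, j}  B6 = {a, c, j}  B7 = {b, d, i}  B8 = {e, g, j}
Tree: B1–B2, B1–B3, B1–B4, B1–B5, B4–B6, B2–B7, B4–B8

Each bag holds 3 vertices, so the decomposition has width 2, which upper-bounds the treewidth. Conversely, {a, c, j} is a clique of size 3, and the vertices of any clique must share a bag in every tree decomposition; so some bag has ≥ 3 vertices and tw(G) ≥ 2. Hence tw(G) = 2 exactly.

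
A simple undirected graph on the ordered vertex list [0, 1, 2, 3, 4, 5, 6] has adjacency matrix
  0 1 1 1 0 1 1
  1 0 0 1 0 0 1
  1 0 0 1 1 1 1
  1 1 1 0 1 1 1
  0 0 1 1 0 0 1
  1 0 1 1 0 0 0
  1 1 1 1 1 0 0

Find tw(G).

A width-3 tree decomposition is:
Bags: B1 = {0, 1, 3, 6}  B2 = {0, 2, 3, 6}  B3 = {2, 3, 4, 6}  B4 = {0, 2, 3, 5}
Tree: B1–B2, B2–B3, B2–B4
Every bag has size at most 4, so the width is 4 − 1 = 3 and tw(G) ≤ 3. On the other hand G contains the 4-clique {0, 1, 3, 6}. A clique must lie in a single bag of any decomposition, so no decomposition can have width below 3. Combining the bounds, tw(G) = 3.

3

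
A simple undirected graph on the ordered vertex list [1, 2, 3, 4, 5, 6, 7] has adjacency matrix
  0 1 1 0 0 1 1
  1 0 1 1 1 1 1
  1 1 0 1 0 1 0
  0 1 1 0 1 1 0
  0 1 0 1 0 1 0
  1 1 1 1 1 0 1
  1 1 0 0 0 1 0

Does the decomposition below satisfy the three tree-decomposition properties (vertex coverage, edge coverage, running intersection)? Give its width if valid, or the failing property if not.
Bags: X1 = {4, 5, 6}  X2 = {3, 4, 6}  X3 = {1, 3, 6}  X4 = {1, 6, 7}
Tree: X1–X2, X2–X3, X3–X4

No — vertex 2 appears in no bag.

A tree decomposition must satisfy three properties: every vertex lies in some bag; for every edge, both endpoints lie together in some bag; and for every vertex, the bags containing it form a connected subtree. Here vertex 2 appears in no bag, so the decomposition is invalid.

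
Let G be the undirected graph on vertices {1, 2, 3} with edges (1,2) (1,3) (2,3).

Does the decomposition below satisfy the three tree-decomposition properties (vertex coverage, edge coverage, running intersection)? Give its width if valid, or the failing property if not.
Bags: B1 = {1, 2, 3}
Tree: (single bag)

Checking the three conditions: (i) the bags cover all of {1, 2, 3}; (ii) for each edge, some bag contains both endpoints; (iii) the bags containing any fixed vertex form a subtree. All hold, so the decomposition is valid with width 3 − 1 = 2.

Yes; width 2.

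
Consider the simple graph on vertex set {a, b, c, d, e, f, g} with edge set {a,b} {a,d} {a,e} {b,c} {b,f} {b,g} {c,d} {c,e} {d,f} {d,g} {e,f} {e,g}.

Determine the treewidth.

A width-3 tree decomposition is:
Bags: B1 = {a, b, d, e}  B2 = {b, d, e, f}  B3 = {b, c, d, e}  B4 = {b, d, e, g}
Tree: B1–B2, B2–B3, B3–B4
Every bag has size at most 4, so the width is 4 − 1 = 3 and tw(G) ≤ 3. For the lower bound: the 4 vertex sets {a,e}, {d,f}, {b}, {c} are disjoint, each induces a connected subgraph, and every pair is joined by at least one edge of G. Contracting each set to a single vertex therefore yields K_{4} as a minor, and since treewidth is minor-monotone, tw(G) ≥ tw(K_{4}) = 3. Combining the bounds, tw(G) = 3.

3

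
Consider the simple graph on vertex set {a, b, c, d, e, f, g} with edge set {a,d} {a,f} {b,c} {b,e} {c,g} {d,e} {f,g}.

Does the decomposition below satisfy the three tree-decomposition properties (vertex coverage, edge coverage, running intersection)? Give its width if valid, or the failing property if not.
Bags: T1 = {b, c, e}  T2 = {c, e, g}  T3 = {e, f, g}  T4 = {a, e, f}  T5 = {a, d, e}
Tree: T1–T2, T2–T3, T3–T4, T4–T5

Checking the three conditions: (i) the bags cover all of {a, b, c, d, e, f, g}; (ii) for each edge, some bag contains both endpoints; (iii) the bags containing any fixed vertex form a subtree. All hold, so the decomposition is valid with width 3 − 1 = 2.

Yes; width 2.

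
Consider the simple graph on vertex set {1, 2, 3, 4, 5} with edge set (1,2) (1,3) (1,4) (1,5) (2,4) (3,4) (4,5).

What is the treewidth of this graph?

2

A width-2 tree decomposition is:
Bags: B1 = {1, 3, 4}  B2 = {1, 4, 5}  B3 = {1, 2, 4}
Tree: B1–B2, B1–B3
Each bag holds 3 vertices, so the decomposition has width 2, which upper-bounds the treewidth. For the lower bound, the 3 vertices {1, 2, 4} are pairwise adjacent, and any tree decomposition puts a clique entirely inside one bag — forcing width ≥ 2. The upper and lower bounds meet at 2, so that is the treewidth.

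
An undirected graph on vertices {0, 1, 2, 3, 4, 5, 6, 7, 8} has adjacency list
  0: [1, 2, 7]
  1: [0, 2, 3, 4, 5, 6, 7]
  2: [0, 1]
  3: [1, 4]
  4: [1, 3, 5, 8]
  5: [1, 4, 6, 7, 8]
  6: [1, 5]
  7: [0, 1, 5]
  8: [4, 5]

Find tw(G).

2

A width-2 tree decomposition is:
Bags: B1 = {0, 1, 7}  B2 = {1, 5, 7}  B3 = {0, 1, 2}  B4 = {1, 4, 5}  B5 = {4, 5, 8}  B6 = {1, 5, 6}  B7 = {1, 3, 4}
Tree: B1–B2, B1–B3, B2–B4, B4–B5, B2–B6, B4–B7
Every bag has size at most 3, so the width is 3 − 1 = 2 and tw(G) ≤ 2. For the lower bound, the 3 vertices {4, 5, 8} are pairwise adjacent, and any tree decomposition puts a clique entirely inside one bag — forcing width ≥ 2. Hence tw(G) = 2 exactly.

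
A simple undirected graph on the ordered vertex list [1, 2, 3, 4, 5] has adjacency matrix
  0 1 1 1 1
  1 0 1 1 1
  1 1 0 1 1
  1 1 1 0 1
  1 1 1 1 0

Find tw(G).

4

A width-4 tree decomposition is:
Bags: B1 = {1, 2, 3, 4, 5}
Tree: (single bag)
A single bag containing all 5 vertices is trivially a valid decomposition of width 4. For the lower bound, the 5 vertices {1, 2, 3, 4, 5} are pairwise adjacent, and any tree decomposition puts a clique entirely inside one bag — forcing width ≥ 4. Therefore the treewidth is 4.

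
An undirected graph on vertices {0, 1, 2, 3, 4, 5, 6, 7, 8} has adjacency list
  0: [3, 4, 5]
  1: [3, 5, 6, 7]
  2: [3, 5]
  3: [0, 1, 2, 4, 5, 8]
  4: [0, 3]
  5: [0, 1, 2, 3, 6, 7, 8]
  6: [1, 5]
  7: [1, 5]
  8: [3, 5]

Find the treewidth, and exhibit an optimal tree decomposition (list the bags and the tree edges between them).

Treewidth 2.
One such decomposition:
Bags: B1 = {0, 3, 4}  B2 = {0, 3, 5}  B3 = {1, 3, 5}  B4 = {2, 3, 5}  B5 = {1, 5, 7}  B6 = {3, 5, 8}  B7 = {1, 5, 6}
Tree: B1–B2, B2–B3, B3–B4, B3–B5, B2–B6, B5–B7

Each bag holds 3 vertices, so the decomposition has width 2, which upper-bounds the treewidth. For the lower bound, the 3 vertices {0, 3, 4} are pairwise adjacent, and any tree decomposition puts a clique entirely inside one bag — forcing width ≥ 2. The upper and lower bounds meet at 2, so that is the treewidth.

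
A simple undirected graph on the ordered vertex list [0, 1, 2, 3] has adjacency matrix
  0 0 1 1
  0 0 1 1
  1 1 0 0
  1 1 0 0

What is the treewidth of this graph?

A width-2 tree decomposition is:
Bags: B1 = {0, 1, 3}  B2 = {0, 1, 2}
Tree: B1–B2
Every bag has size at most 3, so the width is 3 − 1 = 2 and tw(G) ≤ 2. For the lower bound, G contains the cycle 0–3–1–2–0, so G is not a forest; only forests have treewidth ≤ 1, hence tw(G) ≥ 2. Hence tw(G) = 2 exactly.

2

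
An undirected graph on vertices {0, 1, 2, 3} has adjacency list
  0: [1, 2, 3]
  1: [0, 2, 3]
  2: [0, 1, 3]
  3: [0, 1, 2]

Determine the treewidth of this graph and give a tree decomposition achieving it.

Treewidth 3.
One such decomposition:
Bags: B1 = {0, 1, 2, 3}
Tree: (single bag)

A single bag containing all 4 vertices is trivially a valid decomposition of width 3. Conversely, {0, 1, 2, 3} is a clique of size 4, and the vertices of any clique must share a bag in every tree decomposition; so some bag has ≥ 4 vertices and tw(G) ≥ 3. Therefore the treewidth is 3.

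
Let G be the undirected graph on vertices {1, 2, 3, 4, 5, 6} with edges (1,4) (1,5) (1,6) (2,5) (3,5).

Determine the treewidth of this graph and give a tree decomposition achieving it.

Every bag has size at most 2, so the width is 2 − 1 = 1 and tw(G) ≤ 1. G has an edge, so its treewidth is at least 1. Combining the bounds, tw(G) = 1.

Treewidth 1.
One such decomposition:
Bags: B1 = {3, 5}  B2 = {1, 5}  B3 = {2, 5}  B4 = {1, 6}  B5 = {1, 4}
Tree: B1–B2, B1–B3, B2–B4, B2–B5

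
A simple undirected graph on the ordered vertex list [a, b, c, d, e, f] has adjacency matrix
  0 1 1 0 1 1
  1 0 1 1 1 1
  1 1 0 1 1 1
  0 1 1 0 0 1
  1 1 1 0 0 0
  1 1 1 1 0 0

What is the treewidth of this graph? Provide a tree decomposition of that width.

Each bag holds 4 vertices, so the decomposition has width 3, which upper-bounds the treewidth. For the lower bound, the 4 vertices {a, b, c, e} are pairwise adjacent, and any tree decomposition puts a clique entirely inside one bag — forcing width ≥ 3. Combining the bounds, tw(G) = 3.

Treewidth 3.
Bags: B1 = {a, b, c, f}  B2 = {a, b, c, e}  B3 = {b, c, d, f}
Tree: B1–B2, B1–B3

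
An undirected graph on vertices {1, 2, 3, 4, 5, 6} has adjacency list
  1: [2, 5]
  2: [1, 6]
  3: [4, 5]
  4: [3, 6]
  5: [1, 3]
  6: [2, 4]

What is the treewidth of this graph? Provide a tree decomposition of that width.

The largest bag has 3 vertices, giving width 2; this decomposition certifies tw(G) ≤ 2. For the lower bound, G contains the cycle 2–1–5–3–4–6–2, so G is not a forest; only forests have treewidth ≤ 1, hence tw(G) ≥ 2. Combining the bounds, tw(G) = 2.

Treewidth 2.
One optimal decomposition is:
Bags: B1 = {1, 2, 5}  B2 = {2, 3, 5}  B3 = {2, 3, 4}  B4 = {2, 4, 6}
Tree: B1–B2, B2–B3, B3–B4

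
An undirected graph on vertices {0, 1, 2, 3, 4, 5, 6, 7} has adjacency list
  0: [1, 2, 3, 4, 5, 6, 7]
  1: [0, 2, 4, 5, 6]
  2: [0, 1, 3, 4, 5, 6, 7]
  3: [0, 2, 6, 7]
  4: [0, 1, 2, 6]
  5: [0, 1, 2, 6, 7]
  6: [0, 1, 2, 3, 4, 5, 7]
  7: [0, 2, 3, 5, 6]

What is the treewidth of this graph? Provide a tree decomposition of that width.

Treewidth 4.
One such decomposition:
Bags: B1 = {0, 1, 2, 5, 6}  B2 = {0, 2, 5, 6, 7}  B3 = {0, 2, 3, 6, 7}  B4 = {0, 1, 2, 4, 6}
Tree: B1–B2, B2–B3, B1–B4

The largest bag has 5 vertices, giving width 4; this decomposition certifies tw(G) ≤ 4. On the other hand G contains the 5-clique {0, 1, 2, 4, 6}. A clique must lie in a single bag of any decomposition, so no decomposition can have width below 4. Therefore the treewidth is 4.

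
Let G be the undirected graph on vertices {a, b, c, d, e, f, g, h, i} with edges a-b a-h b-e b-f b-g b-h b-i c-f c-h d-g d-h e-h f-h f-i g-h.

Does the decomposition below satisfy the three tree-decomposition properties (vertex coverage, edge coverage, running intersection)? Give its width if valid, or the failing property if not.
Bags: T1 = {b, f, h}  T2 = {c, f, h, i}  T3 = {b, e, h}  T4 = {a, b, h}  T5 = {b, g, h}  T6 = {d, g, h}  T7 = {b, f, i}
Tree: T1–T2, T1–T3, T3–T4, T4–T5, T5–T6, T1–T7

A tree decomposition must satisfy three properties: every vertex lies in some bag; for every edge, both endpoints lie together in some bag; and for every vertex, the bags containing it form a connected subtree. Here bags containing vertex i are not connected in the tree, so the decomposition is invalid.

No — bags containing vertex i are not connected in the tree.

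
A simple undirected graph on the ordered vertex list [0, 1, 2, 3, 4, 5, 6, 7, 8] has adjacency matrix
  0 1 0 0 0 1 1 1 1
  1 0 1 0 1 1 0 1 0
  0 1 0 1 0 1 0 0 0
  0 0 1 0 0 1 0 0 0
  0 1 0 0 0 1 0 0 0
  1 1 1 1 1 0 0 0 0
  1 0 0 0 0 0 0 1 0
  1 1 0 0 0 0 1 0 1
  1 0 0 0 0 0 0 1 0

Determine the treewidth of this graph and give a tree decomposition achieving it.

Treewidth 2.
One optimal decomposition is:
Bags: B1 = {0, 1, 7}  B2 = {0, 1, 5}  B3 = {1, 2, 5}  B4 = {1, 4, 5}  B5 = {2, 3, 5}  B6 = {0, 6, 7}  B7 = {0, 7, 8}
Tree: B1–B2, B2–B3, B2–B4, B3–B5, B1–B6, B6–B7

The largest bag has 3 vertices, giving width 2; this decomposition certifies tw(G) ≤ 2. On the other hand G contains the 3-clique {0, 1, 5}. A clique must lie in a single bag of any decomposition, so no decomposition can have width below 2. The upper and lower bounds meet at 2, so that is the treewidth.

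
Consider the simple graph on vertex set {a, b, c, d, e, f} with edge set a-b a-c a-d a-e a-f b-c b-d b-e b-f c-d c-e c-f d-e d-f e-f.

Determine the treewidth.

A width-5 tree decomposition is:
Bags: B1 = {a, b, c, d, e, f}
Tree: (single bag)
A single bag containing all 6 vertices is trivially a valid decomposition of width 5. On the other hand G contains the 6-clique {a, b, c, d, e, f}. A clique must lie in a single bag of any decomposition, so no decomposition can have width below 5. Combining the bounds, tw(G) = 5.

5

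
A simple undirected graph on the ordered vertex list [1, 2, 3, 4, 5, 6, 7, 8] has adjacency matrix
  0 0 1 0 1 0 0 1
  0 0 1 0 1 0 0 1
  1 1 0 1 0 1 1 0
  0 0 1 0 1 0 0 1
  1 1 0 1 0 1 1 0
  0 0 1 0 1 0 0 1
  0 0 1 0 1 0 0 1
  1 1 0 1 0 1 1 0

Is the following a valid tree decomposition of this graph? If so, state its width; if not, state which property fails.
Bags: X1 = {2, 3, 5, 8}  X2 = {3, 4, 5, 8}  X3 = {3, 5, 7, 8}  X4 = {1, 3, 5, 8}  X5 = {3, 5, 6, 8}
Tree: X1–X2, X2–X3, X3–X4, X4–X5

Yes; width 3.

Vertex coverage: the bags together contain {1, 2, 3, 4, 5, 6, 7, 8}, the full vertex set. Edge coverage: each edge of G has both endpoints in at least one bag. Running intersection: for every vertex, the bags containing it form a connected subtree. All three properties hold, so this is a valid tree decomposition of width max|bag| − 1 = 3, and hence tw(G) ≤ 3.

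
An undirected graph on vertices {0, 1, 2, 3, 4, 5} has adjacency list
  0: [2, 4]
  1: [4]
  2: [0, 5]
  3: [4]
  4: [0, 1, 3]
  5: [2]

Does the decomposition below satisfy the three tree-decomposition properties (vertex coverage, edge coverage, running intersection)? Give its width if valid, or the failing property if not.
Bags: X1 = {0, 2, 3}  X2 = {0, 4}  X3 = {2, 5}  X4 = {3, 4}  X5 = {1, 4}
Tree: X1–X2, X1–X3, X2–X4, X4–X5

A tree decomposition must satisfy three properties: every vertex lies in some bag; for every edge, both endpoints lie together in some bag; and for every vertex, the bags containing it form a connected subtree. Here bags containing vertex 3 are not connected in the tree, so the decomposition is invalid.

No — bags containing vertex 3 are not connected in the tree.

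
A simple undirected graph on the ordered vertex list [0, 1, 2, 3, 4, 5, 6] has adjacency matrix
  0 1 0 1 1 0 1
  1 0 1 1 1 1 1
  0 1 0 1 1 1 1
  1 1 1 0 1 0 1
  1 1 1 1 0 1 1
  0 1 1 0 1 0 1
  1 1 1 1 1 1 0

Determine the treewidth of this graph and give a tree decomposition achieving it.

Treewidth 4.
One optimal decomposition is:
Bags: B1 = {1, 2, 3, 4, 6}  B2 = {1, 2, 4, 5, 6}  B3 = {0, 1, 3, 4, 6}
Tree: B1–B2, B1–B3

The largest bag has 5 vertices, giving width 4; this decomposition certifies tw(G) ≤ 4. On the other hand G contains the 5-clique {0, 1, 3, 4, 6}. A clique must lie in a single bag of any decomposition, so no decomposition can have width below 4. The upper and lower bounds meet at 4, so that is the treewidth.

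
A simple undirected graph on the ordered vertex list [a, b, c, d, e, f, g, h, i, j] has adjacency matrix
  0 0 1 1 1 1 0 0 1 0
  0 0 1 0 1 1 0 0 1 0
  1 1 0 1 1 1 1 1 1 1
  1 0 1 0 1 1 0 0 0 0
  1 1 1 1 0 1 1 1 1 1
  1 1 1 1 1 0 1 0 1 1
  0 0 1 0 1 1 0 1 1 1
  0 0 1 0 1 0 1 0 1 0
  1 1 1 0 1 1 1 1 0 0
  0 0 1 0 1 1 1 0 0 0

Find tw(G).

A width-4 tree decomposition is:
Bags: B1 = {c, e, f, g, i}  B2 = {c, e, f, g, j}  B3 = {c, e, g, h, i}  B4 = {a, c, e, f, i}  B5 = {a, c, d, e, f}  B6 = {b, c, e, f, i}
Tree: B1–B2, B1–B3, B1–B4, B4–B5, B1–B6
Each bag holds 5 vertices, so the decomposition has width 4, which upper-bounds the treewidth. For the lower bound, the 5 vertices {c, e, g, h, i} are pairwise adjacent, and any tree decomposition puts a clique entirely inside one bag — forcing width ≥ 4. The upper and lower bounds meet at 4, so that is the treewidth.

4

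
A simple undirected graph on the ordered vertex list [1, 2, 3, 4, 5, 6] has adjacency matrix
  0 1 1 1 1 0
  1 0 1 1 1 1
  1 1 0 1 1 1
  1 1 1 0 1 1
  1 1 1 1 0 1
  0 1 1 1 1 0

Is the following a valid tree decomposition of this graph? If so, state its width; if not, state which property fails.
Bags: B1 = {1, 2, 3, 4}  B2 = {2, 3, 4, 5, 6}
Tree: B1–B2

A tree decomposition must satisfy three properties: every vertex lies in some bag; for every edge, both endpoints lie together in some bag; and for every vertex, the bags containing it form a connected subtree. Here edge (5,1) lies in no bag, so the decomposition is invalid.

No — edge (5,1) lies in no bag.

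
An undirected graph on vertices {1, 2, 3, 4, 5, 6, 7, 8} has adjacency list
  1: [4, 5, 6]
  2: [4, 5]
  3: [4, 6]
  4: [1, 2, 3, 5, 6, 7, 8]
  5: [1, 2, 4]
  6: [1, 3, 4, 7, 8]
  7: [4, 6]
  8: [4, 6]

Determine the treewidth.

2

A width-2 tree decomposition is:
Bags: B1 = {3, 4, 6}  B2 = {4, 6, 8}  B3 = {1, 4, 6}  B4 = {4, 6, 7}  B5 = {1, 4, 5}  B6 = {2, 4, 5}
Tree: B1–B2, B1–B3, B2–B4, B3–B5, B5–B6
The largest bag has 3 vertices, giving width 2; this decomposition certifies tw(G) ≤ 2. Conversely, {2, 4, 5} is a clique of size 3, and the vertices of any clique must share a bag in every tree decomposition; so some bag has ≥ 3 vertices and tw(G) ≥ 2. Hence tw(G) = 2 exactly.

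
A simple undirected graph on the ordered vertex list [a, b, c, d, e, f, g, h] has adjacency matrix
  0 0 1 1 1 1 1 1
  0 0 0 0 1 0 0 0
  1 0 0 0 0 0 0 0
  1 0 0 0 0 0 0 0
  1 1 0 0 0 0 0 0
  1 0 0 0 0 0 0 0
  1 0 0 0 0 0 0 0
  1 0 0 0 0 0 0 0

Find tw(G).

1

A width-1 tree decomposition is:
Bags: B1 = {a, g}  B2 = {a, e}  B3 = {a, c}  B4 = {a, h}  B5 = {a, d}  B6 = {b, e}  B7 = {a, f}
Tree: B1–B2, B2–B3, B2–B4, B2–B5, B2–B6, B1–B7
Every bag has size at most 2, so the width is 2 − 1 = 1 and tw(G) ≤ 1. Since G has at least one edge (e.g. a–g), it is not an edgeless graph, so tw(G) ≥ 1. Combining the bounds, tw(G) = 1.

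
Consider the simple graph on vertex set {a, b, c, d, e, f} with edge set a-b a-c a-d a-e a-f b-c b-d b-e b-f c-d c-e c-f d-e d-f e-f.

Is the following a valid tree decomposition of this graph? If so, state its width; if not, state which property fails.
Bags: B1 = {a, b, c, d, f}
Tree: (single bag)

A tree decomposition must satisfy three properties: every vertex lies in some bag; for every edge, both endpoints lie together in some bag; and for every vertex, the bags containing it form a connected subtree. Here vertex e appears in no bag, so the decomposition is invalid.

No — vertex e appears in no bag.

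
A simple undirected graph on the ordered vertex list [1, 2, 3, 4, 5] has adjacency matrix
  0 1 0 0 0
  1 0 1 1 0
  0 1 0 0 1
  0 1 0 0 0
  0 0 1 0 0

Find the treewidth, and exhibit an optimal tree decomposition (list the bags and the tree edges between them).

Each bag holds 2 vertices, so the decomposition has width 1, which upper-bounds the treewidth. G has an edge, so its treewidth is at least 1. The upper and lower bounds meet at 1, so that is the treewidth.

Treewidth 1.
One optimal decomposition is:
Bags: B1 = {2, 3}  B2 = {3, 5}  B3 = {1, 2}  B4 = {2, 4}
Tree: B1–B2, B1–B3, B1–B4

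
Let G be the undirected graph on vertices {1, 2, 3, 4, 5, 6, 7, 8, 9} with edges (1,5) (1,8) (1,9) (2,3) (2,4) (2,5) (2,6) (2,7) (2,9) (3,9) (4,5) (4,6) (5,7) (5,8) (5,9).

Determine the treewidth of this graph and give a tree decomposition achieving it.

The largest bag has 3 vertices, giving width 2; this decomposition certifies tw(G) ≤ 2. On the other hand G contains the 3-clique {1, 5, 8}. A clique must lie in a single bag of any decomposition, so no decomposition can have width below 2. Hence tw(G) = 2 exactly.

Treewidth 2.
One such decomposition:
Bags: B1 = {2, 4, 6}  B2 = {2, 4, 5}  B3 = {2, 5, 9}  B4 = {2, 3, 9}  B5 = {1, 5, 9}  B6 = {1, 5, 8}  B7 = {2, 5, 7}
Tree: B1–B2, B2–B3, B3–B4, B3–B5, B5–B6, B3–B7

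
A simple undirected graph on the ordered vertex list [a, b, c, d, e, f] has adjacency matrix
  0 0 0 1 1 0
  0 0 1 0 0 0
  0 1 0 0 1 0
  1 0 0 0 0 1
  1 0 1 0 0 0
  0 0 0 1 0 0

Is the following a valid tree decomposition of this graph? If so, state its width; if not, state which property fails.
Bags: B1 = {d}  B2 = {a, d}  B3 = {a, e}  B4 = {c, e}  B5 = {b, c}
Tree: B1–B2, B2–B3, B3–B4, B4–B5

No — vertex f appears in no bag.

A tree decomposition must satisfy three properties: every vertex lies in some bag; for every edge, both endpoints lie together in some bag; and for every vertex, the bags containing it form a connected subtree. Here vertex f appears in no bag, so the decomposition is invalid.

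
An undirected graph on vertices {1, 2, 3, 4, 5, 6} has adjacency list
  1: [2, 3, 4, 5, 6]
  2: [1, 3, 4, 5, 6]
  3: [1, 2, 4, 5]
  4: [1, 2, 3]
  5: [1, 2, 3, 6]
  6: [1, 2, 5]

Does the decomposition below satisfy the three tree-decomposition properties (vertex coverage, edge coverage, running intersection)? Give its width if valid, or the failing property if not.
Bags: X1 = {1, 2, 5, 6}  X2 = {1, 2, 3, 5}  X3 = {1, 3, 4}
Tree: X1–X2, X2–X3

No — edge (2,4) lies in no bag.

A tree decomposition must satisfy three properties: every vertex lies in some bag; for every edge, both endpoints lie together in some bag; and for every vertex, the bags containing it form a connected subtree. Here edge (2,4) lies in no bag, so the decomposition is invalid.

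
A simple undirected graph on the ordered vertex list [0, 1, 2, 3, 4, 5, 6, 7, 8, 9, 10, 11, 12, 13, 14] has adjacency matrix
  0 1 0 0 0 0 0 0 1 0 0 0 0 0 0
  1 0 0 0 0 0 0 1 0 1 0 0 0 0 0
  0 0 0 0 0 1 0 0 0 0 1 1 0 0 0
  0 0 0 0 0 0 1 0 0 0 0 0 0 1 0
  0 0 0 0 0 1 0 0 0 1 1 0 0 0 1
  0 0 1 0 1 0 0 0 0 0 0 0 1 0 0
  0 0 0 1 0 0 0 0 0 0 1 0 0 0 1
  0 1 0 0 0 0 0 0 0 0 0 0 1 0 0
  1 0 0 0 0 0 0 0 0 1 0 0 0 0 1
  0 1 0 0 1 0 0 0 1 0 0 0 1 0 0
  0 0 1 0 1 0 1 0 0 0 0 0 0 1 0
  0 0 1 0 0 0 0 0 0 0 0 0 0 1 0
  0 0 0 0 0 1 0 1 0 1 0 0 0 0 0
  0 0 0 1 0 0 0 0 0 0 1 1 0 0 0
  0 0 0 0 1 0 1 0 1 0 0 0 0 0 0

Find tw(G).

A width-3 tree decomposition is:
Bags: B1 = {0, 1, 7, 12}  B2 = {0, 1, 9, 12}  B3 = {0, 8, 9, 12}  B4 = {5, 8, 9, 12}  B5 = {4, 5, 8, 9}  B6 = {4, 5, 8, 14}  B7 = {2, 4, 5, 14}  B8 = {2, 4, 10, 14}  B9 = {2, 6, 10, 14}  B10 = {2, 6, 10, 11}  B11 = {6, 10, 11, 13}  B12 = {3, 6, 11, 13}
Tree: B1–B2, B2–B3, B3–B4, B4–B5, B5–B6, B6–B7, B7–B8, B8–B9, B9–B10, B10–B11, B11–B12
The largest bag has 4 vertices, giving width 3; this decomposition certifies tw(G) ≤ 3. For the lower bound: the 4 vertex sets {0,1,7}, {12}, {9}, {4,5,8,14} are disjoint, each induces a connected subgraph, and every pair is joined by at least one edge of G. Contracting each set to a single vertex therefore yields K_{4} as a minor, and since treewidth is minor-monotone, tw(G) ≥ tw(K_{4}) = 3. The upper and lower bounds meet at 3, so that is the treewidth.

3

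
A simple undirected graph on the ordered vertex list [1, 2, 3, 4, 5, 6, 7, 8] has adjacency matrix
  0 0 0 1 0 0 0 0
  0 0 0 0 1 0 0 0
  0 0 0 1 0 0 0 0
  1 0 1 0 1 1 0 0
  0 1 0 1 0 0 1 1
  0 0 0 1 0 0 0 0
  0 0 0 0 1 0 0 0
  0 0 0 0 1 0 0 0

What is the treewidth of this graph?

1

A width-1 tree decomposition is:
Bags: B1 = {5, 8}  B2 = {4, 5}  B3 = {1, 4}  B4 = {2, 5}  B5 = {3, 4}  B6 = {4, 6}  B7 = {5, 7}
Tree: B1–B2, B2–B3, B1–B4, B2–B5, B3–B6, B1–B7
Every bag has size at most 2, so the width is 2 − 1 = 1 and tw(G) ≤ 1. G has an edge, so its treewidth is at least 1. Hence tw(G) = 1 exactly.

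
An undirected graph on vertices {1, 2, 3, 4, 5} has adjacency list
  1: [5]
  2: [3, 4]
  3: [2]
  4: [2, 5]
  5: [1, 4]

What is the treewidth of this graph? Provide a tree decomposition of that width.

Each bag holds 2 vertices, so the decomposition has width 1, which upper-bounds the treewidth. Since G has at least one edge (e.g. 1–5), it is not an edgeless graph, so tw(G) ≥ 1. The upper and lower bounds meet at 1, so that is the treewidth.

Treewidth 1.
Bags: B1 = {1, 5}  B2 = {4, 5}  B3 = {2, 4}  B4 = {2, 3}
Tree: B1–B2, B2–B3, B3–B4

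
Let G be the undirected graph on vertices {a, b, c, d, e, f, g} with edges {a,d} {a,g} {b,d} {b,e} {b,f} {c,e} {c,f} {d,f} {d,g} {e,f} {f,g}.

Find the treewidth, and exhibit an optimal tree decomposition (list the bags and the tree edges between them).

Treewidth 2.
Bags: B1 = {b, d, f}  B2 = {b, e, f}  B3 = {d, f, g}  B4 = {c, e, f}  B5 = {a, d, g}
Tree: B1–B2, B1–B3, B2–B4, B3–B5

Every bag has size at most 3, so the width is 3 − 1 = 2 and tw(G) ≤ 2. On the other hand G contains the 3-clique {a, d, g}. A clique must lie in a single bag of any decomposition, so no decomposition can have width below 2. The upper and lower bounds meet at 2, so that is the treewidth.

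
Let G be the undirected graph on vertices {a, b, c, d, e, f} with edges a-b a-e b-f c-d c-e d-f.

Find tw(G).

2

A width-2 tree decomposition is:
Bags: B1 = {a, b, f}  B2 = {a, d, f}  B3 = {a, c, d}  B4 = {a, c, e}
Tree: B1–B2, B2–B3, B3–B4
Each bag holds 3 vertices, so the decomposition has width 2, which upper-bounds the treewidth. Since a–b–f–d–c–e–a is a cycle in G, G is not acyclic. Forests are exactly the graphs of treewidth ≤ 1, so tw(G) ≥ 2. Combining the bounds, tw(G) = 2.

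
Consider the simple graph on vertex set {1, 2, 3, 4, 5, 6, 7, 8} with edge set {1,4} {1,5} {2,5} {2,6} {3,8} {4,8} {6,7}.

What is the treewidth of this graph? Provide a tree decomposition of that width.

Treewidth 1.
One such decomposition:
Bags: B1 = {6, 7}  B2 = {2, 6}  B3 = {2, 5}  B4 = {1, 5}  B5 = {1, 4}  B6 = {4, 8}  B7 = {3, 8}
Tree: B1–B2, B2–B3, B3–B4, B4–B5, B5–B6, B6–B7

Every bag has size at most 2, so the width is 2 − 1 = 1 and tw(G) ≤ 1. G has an edge, so its treewidth is at least 1. The upper and lower bounds meet at 1, so that is the treewidth.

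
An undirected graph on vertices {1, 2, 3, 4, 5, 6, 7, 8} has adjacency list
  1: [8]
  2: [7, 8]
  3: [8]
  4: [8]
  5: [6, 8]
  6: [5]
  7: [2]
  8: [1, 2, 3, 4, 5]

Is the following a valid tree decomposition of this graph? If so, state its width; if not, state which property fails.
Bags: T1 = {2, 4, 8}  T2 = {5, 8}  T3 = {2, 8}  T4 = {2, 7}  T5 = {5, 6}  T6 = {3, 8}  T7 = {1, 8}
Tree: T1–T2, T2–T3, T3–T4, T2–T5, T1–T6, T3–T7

A tree decomposition must satisfy three properties: every vertex lies in some bag; for every edge, both endpoints lie together in some bag; and for every vertex, the bags containing it form a connected subtree. Here bags containing vertex 2 are not connected in the tree, so the decomposition is invalid.

No — bags containing vertex 2 are not connected in the tree.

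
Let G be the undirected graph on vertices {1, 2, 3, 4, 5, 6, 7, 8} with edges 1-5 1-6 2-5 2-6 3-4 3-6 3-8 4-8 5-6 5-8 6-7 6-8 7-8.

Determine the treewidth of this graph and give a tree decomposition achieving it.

Treewidth 2.
One such decomposition:
Bags: B1 = {3, 6, 8}  B2 = {6, 7, 8}  B3 = {5, 6, 8}  B4 = {2, 5, 6}  B5 = {3, 4, 8}  B6 = {1, 5, 6}
Tree: B1–B2, B1–B3, B3–B4, B1–B5, B4–B6

Each bag holds 3 vertices, so the decomposition has width 2, which upper-bounds the treewidth. Conversely, {3, 4, 8} is a clique of size 3, and the vertices of any clique must share a bag in every tree decomposition; so some bag has ≥ 3 vertices and tw(G) ≥ 2. The upper and lower bounds meet at 2, so that is the treewidth.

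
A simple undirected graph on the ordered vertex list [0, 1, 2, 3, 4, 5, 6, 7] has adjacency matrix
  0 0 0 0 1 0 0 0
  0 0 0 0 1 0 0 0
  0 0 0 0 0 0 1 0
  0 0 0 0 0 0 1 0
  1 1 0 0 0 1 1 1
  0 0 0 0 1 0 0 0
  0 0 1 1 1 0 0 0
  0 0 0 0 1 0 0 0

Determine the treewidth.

1

A width-1 tree decomposition is:
Bags: B1 = {4, 6}  B2 = {4, 7}  B3 = {0, 4}  B4 = {4, 5}  B5 = {2, 6}  B6 = {1, 4}  B7 = {3, 6}
Tree: B1–B2, B1–B3, B1–B4, B1–B5, B2–B6, B5–B7
Every bag has size at most 2, so the width is 2 − 1 = 1 and tw(G) ≤ 1. G has an edge, so its treewidth is at least 1. Therefore the treewidth is 1.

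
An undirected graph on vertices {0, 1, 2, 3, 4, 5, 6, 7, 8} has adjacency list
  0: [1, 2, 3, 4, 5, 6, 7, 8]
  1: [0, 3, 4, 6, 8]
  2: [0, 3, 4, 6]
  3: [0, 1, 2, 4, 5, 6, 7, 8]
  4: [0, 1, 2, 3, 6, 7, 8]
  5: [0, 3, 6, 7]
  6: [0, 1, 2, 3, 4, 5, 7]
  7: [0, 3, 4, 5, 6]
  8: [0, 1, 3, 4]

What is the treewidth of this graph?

A width-4 tree decomposition is:
Bags: B1 = {0, 2, 3, 4, 6}  B2 = {0, 1, 3, 4, 6}  B3 = {0, 1, 3, 4, 8}  B4 = {0, 3, 4, 6, 7}  B5 = {0, 3, 5, 6, 7}
Tree: B1–B2, B2–B3, B2–B4, B4–B5
The largest bag has 5 vertices, giving width 4; this decomposition certifies tw(G) ≤ 4. On the other hand G contains the 5-clique {0, 1, 3, 4, 8}. A clique must lie in a single bag of any decomposition, so no decomposition can have width below 4. Combining the bounds, tw(G) = 4.

4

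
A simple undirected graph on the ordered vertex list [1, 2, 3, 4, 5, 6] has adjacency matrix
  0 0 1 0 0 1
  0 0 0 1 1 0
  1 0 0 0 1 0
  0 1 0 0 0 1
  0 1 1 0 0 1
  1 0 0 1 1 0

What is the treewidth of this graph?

2

A width-2 tree decomposition is:
Bags: B1 = {1, 3, 6}  B2 = {3, 5, 6}  B3 = {4, 5, 6}  B4 = {2, 4, 5}
Tree: B1–B2, B2–B3, B3–B4
Every bag has size at most 3, so the width is 3 − 1 = 2 and tw(G) ≤ 2. Since 1–3–5–6–1 is a cycle in G, G is not acyclic. Forests are exactly the graphs of treewidth ≤ 1, so tw(G) ≥ 2. Combining the bounds, tw(G) = 2.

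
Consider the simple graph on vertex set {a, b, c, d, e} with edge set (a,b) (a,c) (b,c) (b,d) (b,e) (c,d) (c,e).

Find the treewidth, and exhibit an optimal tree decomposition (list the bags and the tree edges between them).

The largest bag has 3 vertices, giving width 2; this decomposition certifies tw(G) ≤ 2. For the lower bound, the 3 vertices {b, c, d} are pairwise adjacent, and any tree decomposition puts a clique entirely inside one bag — forcing width ≥ 2. Therefore the treewidth is 2.

Treewidth 2.
Bags: B1 = {b, c, d}  B2 = {b, c, e}  B3 = {a, b, c}
Tree: B1–B2, B2–B3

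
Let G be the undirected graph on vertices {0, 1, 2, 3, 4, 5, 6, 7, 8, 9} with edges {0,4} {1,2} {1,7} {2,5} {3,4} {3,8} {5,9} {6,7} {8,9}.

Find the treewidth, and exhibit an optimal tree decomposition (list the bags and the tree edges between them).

Treewidth 1.
One such decomposition:
Bags: B1 = {0, 4}  B2 = {3, 4}  B3 = {3, 8}  B4 = {8, 9}  B5 = {5, 9}  B6 = {2, 5}  B7 = {1, 2}  B8 = {1, 7}  B9 = {6, 7}
Tree: B1–B2, B2–B3, B3–B4, B4–B5, B5–B6, B6–B7, B7–B8, B8–B9

Every bag has size at most 2, so the width is 2 − 1 = 1 and tw(G) ≤ 1. Since G has at least one edge (e.g. 0–4), it is not an edgeless graph, so tw(G) ≥ 1. Therefore the treewidth is 1.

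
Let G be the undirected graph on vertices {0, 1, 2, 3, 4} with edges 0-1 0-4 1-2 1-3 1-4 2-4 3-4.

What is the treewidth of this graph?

A width-2 tree decomposition is:
Bags: B1 = {0, 1, 4}  B2 = {1, 3, 4}  B3 = {1, 2, 4}
Tree: B1–B2, B1–B3
Each bag holds 3 vertices, so the decomposition has width 2, which upper-bounds the treewidth. Conversely, {0, 1, 4} is a clique of size 3, and the vertices of any clique must share a bag in every tree decomposition; so some bag has ≥ 3 vertices and tw(G) ≥ 2. Hence tw(G) = 2 exactly.

2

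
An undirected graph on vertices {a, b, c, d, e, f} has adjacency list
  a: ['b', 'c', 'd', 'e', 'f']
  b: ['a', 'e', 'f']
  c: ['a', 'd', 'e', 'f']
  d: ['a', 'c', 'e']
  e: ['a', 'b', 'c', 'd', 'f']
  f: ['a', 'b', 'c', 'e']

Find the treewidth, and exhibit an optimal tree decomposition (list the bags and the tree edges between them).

Treewidth 3.
One optimal decomposition is:
Bags: B1 = {a, c, e, f}  B2 = {a, b, e, f}  B3 = {a, c, d, e}
Tree: B1–B2, B1–B3

Each bag holds 4 vertices, so the decomposition has width 3, which upper-bounds the treewidth. Conversely, {a, c, d, e} is a clique of size 4, and the vertices of any clique must share a bag in every tree decomposition; so some bag has ≥ 4 vertices and tw(G) ≥ 3. Therefore the treewidth is 3.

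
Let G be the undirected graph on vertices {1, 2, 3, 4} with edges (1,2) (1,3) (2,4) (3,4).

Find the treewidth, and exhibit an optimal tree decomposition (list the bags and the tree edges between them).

Treewidth 2.
Bags: B1 = {1, 3, 4}  B2 = {1, 2, 4}
Tree: B1–B2

Each bag holds 3 vertices, so the decomposition has width 2, which upper-bounds the treewidth. For the lower bound, G contains the cycle 1–3–4–2–1, so G is not a forest; only forests have treewidth ≤ 1, hence tw(G) ≥ 2. Therefore the treewidth is 2.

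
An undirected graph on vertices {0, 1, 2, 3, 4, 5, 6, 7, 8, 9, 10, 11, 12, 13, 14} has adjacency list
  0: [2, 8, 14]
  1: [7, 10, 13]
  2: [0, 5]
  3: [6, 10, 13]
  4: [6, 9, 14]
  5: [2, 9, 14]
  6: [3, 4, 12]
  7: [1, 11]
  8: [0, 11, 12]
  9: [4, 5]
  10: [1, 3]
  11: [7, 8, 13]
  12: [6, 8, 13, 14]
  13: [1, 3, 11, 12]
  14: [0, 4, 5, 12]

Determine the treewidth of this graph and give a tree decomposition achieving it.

Treewidth 3.
One optimal decomposition is:
Bags: B1 = {0, 2, 5, 9}  B2 = {0, 5, 9, 14}  B3 = {0, 4, 9, 14}  B4 = {0, 4, 8, 14}  B5 = {4, 8, 12, 14}  B6 = {4, 6, 8, 12}  B7 = {6, 8, 11, 12}  B8 = {6, 11, 12, 13}  B9 = {3, 6, 11, 13}  B10 = {3, 7, 11, 13}  B11 = {1, 3, 7, 13}  B12 = {1, 3, 7, 10}
Tree: B1–B2, B2–B3, B3–B4, B4–B5, B5–B6, B6–B7, B7–B8, B8–B9, B9–B10, B10–B11, B11–B12

The largest bag has 4 vertices, giving width 3; this decomposition certifies tw(G) ≤ 3. For the lower bound: the 4 vertex sets {2,5,9}, {0}, {14}, {4,6,8,12} are disjoint, each induces a connected subgraph, and every pair is joined by at least one edge of G. Contracting each set to a single vertex therefore yields K_{4} as a minor, and since treewidth is minor-monotone, tw(G) ≥ tw(K_{4}) = 3. The upper and lower bounds meet at 3, so that is the treewidth.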